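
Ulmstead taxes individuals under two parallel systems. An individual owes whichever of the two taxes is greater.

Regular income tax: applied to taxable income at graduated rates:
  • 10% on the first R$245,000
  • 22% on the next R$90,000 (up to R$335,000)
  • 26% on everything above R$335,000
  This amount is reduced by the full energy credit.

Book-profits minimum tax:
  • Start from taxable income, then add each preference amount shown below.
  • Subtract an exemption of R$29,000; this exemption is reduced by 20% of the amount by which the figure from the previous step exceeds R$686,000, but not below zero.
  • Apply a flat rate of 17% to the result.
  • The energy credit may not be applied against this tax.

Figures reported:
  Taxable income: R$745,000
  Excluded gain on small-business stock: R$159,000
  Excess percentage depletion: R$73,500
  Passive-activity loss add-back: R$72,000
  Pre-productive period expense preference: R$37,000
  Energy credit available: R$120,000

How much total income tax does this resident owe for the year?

Book-profits minimum tax:
  Adjusted income: R$745,000 + R$159,000 + R$73,500 + R$72,000 + R$37,000 = R$1,086,500
  Exemption: 20% × (R$1,086,500 − R$686,000) = R$80,100 ≥ R$29,000, so the exemption is fully phased out
  Base: R$1,086,500 − R$0 = R$1,086,500
  R$1,086,500 × 17% = R$184,705

Regular income tax:
  R$245,000 × 10% = R$24,500
  R$90,000 × 22% = R$19,800
  R$410,000 × 26% = R$106,600
  → R$150,900
  Less energy credit R$120,000 → R$30,900

R$184,705 > R$30,900, so the book-profits minimum tax is the binding amount.

R$184,705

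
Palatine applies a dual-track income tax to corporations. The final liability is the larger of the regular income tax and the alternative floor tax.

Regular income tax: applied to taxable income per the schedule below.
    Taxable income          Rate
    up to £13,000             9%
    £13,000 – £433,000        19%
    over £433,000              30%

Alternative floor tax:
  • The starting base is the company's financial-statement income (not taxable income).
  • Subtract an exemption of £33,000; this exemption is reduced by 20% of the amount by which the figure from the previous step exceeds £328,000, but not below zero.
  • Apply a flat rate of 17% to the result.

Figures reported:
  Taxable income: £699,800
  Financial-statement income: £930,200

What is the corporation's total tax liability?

£161,010

Alternative floor tax:
  Base (financial-statement income): £930,200
  Exemption: 20% × (£930,200 − £328,000) = £120,440 ≥ £33,000, so the exemption is fully phased out
  Base: £930,200 − £0 = £930,200
  £930,200 × 17% = £158,134

Regular income tax:
  £13,000 × 9% = £1,170
  £420,000 × 19% = £79,800
  £266,800 × 30% = £80,040
  → £161,010

£161,010 > £158,134, so the regular income tax governs.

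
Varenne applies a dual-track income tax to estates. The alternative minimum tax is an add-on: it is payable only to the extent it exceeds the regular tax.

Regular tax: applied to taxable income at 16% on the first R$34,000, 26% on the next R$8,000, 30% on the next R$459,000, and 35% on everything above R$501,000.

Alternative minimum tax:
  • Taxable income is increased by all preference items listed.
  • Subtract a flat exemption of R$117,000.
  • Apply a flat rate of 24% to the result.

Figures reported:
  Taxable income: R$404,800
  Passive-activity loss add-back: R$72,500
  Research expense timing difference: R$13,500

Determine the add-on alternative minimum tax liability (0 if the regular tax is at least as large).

R$0

Regular tax:
  R$34,000 × 16% = R$5,440
  R$8,000 × 26% = R$2,080
  R$362,800 × 30% = R$108,840
  → R$116,360

Alternative minimum tax:
  Adjusted income: R$404,800 + R$72,500 + R$13,500 = R$490,800
  Less exemption R$117,000 → base R$373,800
  R$373,800 × 24% = R$89,712

R$89,712 ≤ R$116,360, so no add-on is due.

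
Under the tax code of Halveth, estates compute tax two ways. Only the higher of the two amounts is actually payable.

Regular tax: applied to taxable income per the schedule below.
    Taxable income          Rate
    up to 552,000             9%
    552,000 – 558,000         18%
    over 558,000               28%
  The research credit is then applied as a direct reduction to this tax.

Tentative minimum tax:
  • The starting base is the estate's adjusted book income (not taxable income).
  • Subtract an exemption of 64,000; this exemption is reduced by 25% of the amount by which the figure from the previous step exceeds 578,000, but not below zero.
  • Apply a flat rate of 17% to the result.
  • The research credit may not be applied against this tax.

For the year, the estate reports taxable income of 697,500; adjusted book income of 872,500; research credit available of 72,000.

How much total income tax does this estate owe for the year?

Regular tax:
  552,000 × 9% = 49,680
  6,000 × 18% = 1,080
  139,500 × 28% = 39,060
  → 89,820
  Less research credit 72,000 → 17,820

Tentative minimum tax:
  Base (adjusted book income): 872,500
  Exemption: 25% × (872,500 − 578,000) = 73,625 ≥ 64,000, so the exemption is fully phased out
  Base: 872,500 − 0 = 872,500
  872,500 × 17% = 148,325

148,325 > 17,820, so the tentative minimum tax is the binding amount.

148,325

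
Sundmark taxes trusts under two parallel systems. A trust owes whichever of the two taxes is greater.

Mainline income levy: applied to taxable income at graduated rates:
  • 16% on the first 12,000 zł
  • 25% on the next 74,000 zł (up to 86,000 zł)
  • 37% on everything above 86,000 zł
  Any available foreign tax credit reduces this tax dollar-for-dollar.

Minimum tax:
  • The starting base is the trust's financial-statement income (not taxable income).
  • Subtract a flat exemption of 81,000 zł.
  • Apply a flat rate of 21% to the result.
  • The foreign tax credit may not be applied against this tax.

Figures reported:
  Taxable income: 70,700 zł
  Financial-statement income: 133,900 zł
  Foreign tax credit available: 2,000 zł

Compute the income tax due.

Minimum tax:
  Base (financial-statement income): 133,900 zł
  Less exemption 81,000 zł → base 52,900 zł
  52,900 zł × 21% = 11,109 zł

Mainline income levy:
  12,000 zł × 16% = 1,920 zł
  58,700 zł × 25% = 14,675 zł
  → 16,595 zł
  Less foreign tax credit 2,000 zł → 14,595 zł

14,595 zł > 11,109 zł, so the mainline income levy governs.

14,595 zł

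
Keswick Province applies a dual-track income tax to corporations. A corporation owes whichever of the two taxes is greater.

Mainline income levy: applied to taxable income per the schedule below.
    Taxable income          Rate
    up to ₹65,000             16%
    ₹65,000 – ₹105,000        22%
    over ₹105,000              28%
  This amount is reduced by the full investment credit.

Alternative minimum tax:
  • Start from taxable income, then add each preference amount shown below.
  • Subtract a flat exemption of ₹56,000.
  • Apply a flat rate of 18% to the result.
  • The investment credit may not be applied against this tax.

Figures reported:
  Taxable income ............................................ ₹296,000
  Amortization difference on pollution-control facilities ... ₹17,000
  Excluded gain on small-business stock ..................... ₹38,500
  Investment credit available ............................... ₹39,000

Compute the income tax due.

₹53,190

Alternative minimum tax:
  Adjusted income: ₹296,000 + ₹17,000 + ₹38,500 = ₹351,500
  Less exemption ₹56,000 → base ₹295,500
  ₹295,500 × 18% = ₹53,190

Mainline income levy:
  ₹65,000 × 16% = ₹10,400
  ₹40,000 × 22% = ₹8,800
  ₹191,000 × 28% = ₹53,480
  → ₹72,680
  Less investment credit ₹39,000 → ₹33,680

₹53,190 > ₹33,680, so the alternative minimum tax is the binding amount.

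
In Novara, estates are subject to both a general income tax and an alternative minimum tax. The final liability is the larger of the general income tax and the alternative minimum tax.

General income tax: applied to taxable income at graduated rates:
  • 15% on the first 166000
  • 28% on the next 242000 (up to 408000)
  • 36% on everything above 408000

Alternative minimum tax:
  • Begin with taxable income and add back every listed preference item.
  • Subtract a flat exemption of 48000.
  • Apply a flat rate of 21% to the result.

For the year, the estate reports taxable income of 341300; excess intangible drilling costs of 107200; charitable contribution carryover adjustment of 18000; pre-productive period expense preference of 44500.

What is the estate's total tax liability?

97230

General income tax:
  166000 × 15% = 24900
  175300 × 28% = 49084
  → 73984

Alternative minimum tax:
  Adjusted income: 341300 + 107200 + 18000 + 44500 = 511000
  Less exemption 48000 → base 463000
  463000 × 21% = 97230

97230 > 73984, so the alternative minimum tax is the binding amount.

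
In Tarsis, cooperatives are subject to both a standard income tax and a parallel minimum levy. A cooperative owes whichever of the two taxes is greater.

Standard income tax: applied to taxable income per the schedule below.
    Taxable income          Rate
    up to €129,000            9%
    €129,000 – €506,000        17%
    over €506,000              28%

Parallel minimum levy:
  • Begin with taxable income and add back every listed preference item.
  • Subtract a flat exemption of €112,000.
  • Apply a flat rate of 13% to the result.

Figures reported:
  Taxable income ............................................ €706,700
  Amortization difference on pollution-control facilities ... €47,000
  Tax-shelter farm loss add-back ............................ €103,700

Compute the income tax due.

€131,896

Standard income tax:
  €129,000 × 9% = €11,610
  €377,000 × 17% = €64,090
  €200,700 × 28% = €56,196
  → €131,896

Parallel minimum levy:
  Adjusted income: €706,700 + €47,000 + €103,700 = €857,400
  Less exemption €112,000 → base €745,400
  €745,400 × 13% = €96,902

€131,896 > €96,902, so the standard income tax governs.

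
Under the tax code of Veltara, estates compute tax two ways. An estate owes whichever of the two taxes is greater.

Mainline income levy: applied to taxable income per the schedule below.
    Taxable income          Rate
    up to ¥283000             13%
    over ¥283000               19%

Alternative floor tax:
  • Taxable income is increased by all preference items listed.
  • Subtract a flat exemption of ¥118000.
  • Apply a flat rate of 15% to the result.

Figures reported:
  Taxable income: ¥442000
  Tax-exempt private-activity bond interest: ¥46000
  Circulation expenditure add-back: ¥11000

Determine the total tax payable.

¥67000

Mainline income levy:
  ¥283000 × 13% = ¥36790
  ¥159000 × 19% = ¥30210
  → ¥67000

Alternative floor tax:
  Adjusted income: ¥442000 + ¥46000 + ¥11000 = ¥499000
  Less exemption ¥118000 → base ¥381000
  ¥381000 × 15% = ¥57150

¥67000 > ¥57150, so the mainline income levy governs.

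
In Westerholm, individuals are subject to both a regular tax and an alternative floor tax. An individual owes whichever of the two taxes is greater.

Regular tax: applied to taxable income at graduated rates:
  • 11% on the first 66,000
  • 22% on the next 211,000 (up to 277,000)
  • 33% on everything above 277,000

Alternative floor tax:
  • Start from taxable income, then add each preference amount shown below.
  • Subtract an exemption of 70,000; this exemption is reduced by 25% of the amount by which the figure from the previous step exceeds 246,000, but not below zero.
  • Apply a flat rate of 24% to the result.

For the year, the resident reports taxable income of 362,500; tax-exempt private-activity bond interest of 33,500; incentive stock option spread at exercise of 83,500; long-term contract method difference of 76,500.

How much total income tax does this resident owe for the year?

133,440

Alternative floor tax:
  Adjusted income: 362,500 + 33,500 + 83,500 + 76,500 = 556,000
  Exemption: 25% × (556,000 − 246,000) = 77,500 ≥ 70,000, so the exemption is fully phased out
  Base: 556,000 − 0 = 556,000
  556,000 × 24% = 133,440

Regular tax:
  66,000 × 11% = 7,260
  211,000 × 22% = 46,420
  85,500 × 33% = 28,215
  → 81,895

133,440 > 81,895, so the alternative floor tax is the binding amount.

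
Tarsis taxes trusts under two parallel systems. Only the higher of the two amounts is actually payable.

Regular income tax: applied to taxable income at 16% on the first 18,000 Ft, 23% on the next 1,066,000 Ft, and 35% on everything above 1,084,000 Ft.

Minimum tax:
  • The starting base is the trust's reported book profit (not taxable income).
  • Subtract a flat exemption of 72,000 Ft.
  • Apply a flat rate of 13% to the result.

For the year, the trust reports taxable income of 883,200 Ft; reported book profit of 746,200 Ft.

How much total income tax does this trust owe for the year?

201,876 Ft

Regular income tax:
  18,000 Ft × 16% = 2,880 Ft
  865,200 Ft × 23% = 198,996 Ft
  → 201,876 Ft

Minimum tax:
  Base (reported book profit): 746,200 Ft
  Less exemption 72,000 Ft → base 674,200 Ft
  674,200 Ft × 13% = 87,646 Ft

201,876 Ft > 87,646 Ft, so the regular income tax governs.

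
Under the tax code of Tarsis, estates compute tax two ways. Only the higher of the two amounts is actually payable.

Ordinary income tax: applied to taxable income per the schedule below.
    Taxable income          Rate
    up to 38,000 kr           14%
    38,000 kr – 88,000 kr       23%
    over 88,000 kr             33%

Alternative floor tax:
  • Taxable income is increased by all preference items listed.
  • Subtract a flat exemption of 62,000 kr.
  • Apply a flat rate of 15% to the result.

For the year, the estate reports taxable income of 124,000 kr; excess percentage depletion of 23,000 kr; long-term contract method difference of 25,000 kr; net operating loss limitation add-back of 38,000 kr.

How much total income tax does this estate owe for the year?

Alternative floor tax:
  Adjusted income: 124,000 kr + 23,000 kr + 25,000 kr + 38,000 kr = 210,000 kr
  Less exemption 62,000 kr → base 148,000 kr
  148,000 kr × 15% = 22,200 kr

Ordinary income tax:
  38,000 kr × 14% = 5,320 kr
  50,000 kr × 23% = 11,500 kr
  36,000 kr × 33% = 11,880 kr
  → 28,700 kr

28,700 kr > 22,200 kr, so the ordinary income tax governs.

28,700 kr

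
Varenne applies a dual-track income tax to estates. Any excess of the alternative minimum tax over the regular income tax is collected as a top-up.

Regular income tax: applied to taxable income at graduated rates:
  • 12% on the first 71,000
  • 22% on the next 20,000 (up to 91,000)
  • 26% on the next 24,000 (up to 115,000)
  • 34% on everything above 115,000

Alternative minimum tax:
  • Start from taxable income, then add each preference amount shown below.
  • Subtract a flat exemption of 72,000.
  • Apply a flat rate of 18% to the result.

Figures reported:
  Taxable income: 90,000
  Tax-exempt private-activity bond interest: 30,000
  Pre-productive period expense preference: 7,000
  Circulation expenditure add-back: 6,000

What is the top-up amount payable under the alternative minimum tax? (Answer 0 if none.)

Regular income tax:
  71,000 × 12% = 8,520
  19,000 × 22% = 4,180
  → 12,700

Alternative minimum tax:
  Adjusted income: 90,000 + 30,000 + 7,000 + 6,000 = 133,000
  Less exemption 72,000 → base 61,000
  61,000 × 18% = 10,980

10,980 ≤ 12,700, so no add-on is due.

0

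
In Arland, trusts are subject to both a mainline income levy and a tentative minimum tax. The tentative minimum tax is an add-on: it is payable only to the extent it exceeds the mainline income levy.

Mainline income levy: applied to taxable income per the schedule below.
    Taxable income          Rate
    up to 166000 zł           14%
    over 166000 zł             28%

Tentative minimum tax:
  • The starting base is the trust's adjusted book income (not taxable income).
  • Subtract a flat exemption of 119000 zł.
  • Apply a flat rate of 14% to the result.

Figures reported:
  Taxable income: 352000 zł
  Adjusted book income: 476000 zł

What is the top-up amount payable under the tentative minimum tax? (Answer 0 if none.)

0 zł

Mainline income levy:
  166000 zł × 14% = 23240 zł
  186000 zł × 28% = 52080 zł
  → 75320 zł

Tentative minimum tax:
  Base (adjusted book income): 476000 zł
  Less exemption 119000 zł → base 357000 zł
  357000 zł × 14% = 49980 zł

49980 zł ≤ 75320 zł, so no add-on is due.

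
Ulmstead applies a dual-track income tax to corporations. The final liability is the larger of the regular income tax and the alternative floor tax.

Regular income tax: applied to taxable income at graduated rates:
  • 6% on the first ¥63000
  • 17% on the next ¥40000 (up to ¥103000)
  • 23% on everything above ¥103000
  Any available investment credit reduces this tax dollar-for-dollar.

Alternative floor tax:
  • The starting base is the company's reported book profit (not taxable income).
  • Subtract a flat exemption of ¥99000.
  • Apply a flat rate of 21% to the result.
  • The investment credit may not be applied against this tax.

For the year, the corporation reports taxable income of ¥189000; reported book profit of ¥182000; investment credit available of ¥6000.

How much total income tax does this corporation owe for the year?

¥24360

Alternative floor tax:
  Base (reported book profit): ¥182000
  Less exemption ¥99000 → base ¥83000
  ¥83000 × 21% = ¥17430

Regular income tax:
  ¥63000 × 6% = ¥3780
  ¥40000 × 17% = ¥6800
  ¥86000 × 23% = ¥19780
  → ¥30360
  Less investment credit ¥6000 → ¥24360

¥24360 > ¥17430, so the regular income tax governs.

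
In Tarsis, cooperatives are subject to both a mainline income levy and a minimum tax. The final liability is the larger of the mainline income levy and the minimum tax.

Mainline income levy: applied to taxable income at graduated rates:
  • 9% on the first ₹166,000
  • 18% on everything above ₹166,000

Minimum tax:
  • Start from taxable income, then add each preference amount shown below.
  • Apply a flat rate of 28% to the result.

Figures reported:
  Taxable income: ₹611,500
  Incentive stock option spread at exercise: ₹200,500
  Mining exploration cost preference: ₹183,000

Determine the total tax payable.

Minimum tax:
  Adjusted income: ₹611,500 + ₹200,500 + ₹183,000 = ₹995,000
  ₹995,000 × 28% = ₹278,600

Mainline income levy:
  ₹166,000 × 9% = ₹14,940
  ₹445,500 × 18% = ₹80,190
  → ₹95,130

₹278,600 > ₹95,130, so the minimum tax is the binding amount.

₹278,600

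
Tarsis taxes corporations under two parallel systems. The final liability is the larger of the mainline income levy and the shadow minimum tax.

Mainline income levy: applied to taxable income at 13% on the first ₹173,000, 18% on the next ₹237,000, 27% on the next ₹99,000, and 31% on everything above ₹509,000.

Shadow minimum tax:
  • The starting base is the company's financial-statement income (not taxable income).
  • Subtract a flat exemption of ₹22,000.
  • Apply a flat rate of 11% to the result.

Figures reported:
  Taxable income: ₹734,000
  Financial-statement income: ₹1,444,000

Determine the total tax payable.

Shadow minimum tax:
  Base (financial-statement income): ₹1,444,000
  Less exemption ₹22,000 → base ₹1,422,000
  ₹1,422,000 × 11% = ₹156,420

Mainline income levy:
  ₹173,000 × 13% = ₹22,490
  ₹237,000 × 18% = ₹42,660
  ₹99,000 × 27% = ₹26,730
  ₹225,000 × 31% = ₹69,750
  → ₹161,630

₹161,630 > ₹156,420, so the mainline income levy governs.

₹161,630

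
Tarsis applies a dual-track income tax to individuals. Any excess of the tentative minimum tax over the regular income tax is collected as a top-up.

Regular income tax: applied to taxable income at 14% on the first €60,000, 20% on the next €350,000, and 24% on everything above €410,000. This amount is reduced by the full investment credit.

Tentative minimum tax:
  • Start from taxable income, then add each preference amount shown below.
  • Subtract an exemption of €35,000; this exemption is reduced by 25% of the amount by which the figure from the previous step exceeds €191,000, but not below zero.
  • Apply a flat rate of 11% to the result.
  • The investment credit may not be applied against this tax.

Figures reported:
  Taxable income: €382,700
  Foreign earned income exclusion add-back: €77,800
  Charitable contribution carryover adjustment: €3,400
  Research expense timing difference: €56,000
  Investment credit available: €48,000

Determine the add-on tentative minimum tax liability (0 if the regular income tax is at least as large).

Regular income tax:
  €60,000 × 14% = €8,400
  €322,700 × 20% = €64,540
  → €72,940
  Less investment credit €48,000 → €24,940

Tentative minimum tax:
  Adjusted income: €382,700 + €77,800 + €3,400 + €56,000 = €519,900
  Exemption: 25% × (€519,900 − €191,000) = €82,225 ≥ €35,000, so the exemption is fully phased out
  Base: €519,900 − €0 = €519,900
  €519,900 × 11% = €57,189

Excess of tentative minimum tax over regular income tax: €57,189 − €24,940 = €32,249.

€32,249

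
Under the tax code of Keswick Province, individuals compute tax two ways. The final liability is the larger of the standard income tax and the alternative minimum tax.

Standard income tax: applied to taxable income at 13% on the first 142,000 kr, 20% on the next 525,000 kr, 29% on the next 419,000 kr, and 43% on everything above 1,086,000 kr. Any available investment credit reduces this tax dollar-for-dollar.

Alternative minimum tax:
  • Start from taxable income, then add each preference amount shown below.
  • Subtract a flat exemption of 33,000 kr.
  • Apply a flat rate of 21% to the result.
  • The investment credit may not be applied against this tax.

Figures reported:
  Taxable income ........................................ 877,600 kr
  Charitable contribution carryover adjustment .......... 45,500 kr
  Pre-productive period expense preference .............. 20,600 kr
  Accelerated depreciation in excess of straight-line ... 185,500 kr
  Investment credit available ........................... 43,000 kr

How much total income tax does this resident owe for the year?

Alternative minimum tax:
  Adjusted income: 877,600 kr + 45,500 kr + 20,600 kr + 185,500 kr = 1,129,200 kr
  Less exemption 33,000 kr → base 1,096,200 kr
  1,096,200 kr × 21% = 230,202 kr

Standard income tax:
  142,000 kr × 13% = 18,460 kr
  525,000 kr × 20% = 105,000 kr
  210,600 kr × 29% = 61,074 kr
  → 184,534 kr
  Less investment credit 43,000 kr → 141,534 kr

230,202 kr > 141,534 kr, so the alternative minimum tax is the binding amount.

230,202 kr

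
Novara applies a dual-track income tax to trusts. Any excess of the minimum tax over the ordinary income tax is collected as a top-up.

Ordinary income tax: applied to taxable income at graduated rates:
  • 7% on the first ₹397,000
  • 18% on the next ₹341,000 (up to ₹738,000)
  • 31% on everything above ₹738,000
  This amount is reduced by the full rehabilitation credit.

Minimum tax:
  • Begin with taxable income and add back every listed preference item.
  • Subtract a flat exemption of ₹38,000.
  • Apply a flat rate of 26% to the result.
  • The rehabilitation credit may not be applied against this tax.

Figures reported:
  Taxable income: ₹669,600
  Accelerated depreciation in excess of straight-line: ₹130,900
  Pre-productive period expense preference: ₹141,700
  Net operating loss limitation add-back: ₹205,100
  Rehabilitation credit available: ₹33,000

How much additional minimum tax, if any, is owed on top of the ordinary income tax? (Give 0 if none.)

₹244,560

Minimum tax:
  Adjusted income: ₹669,600 + ₹130,900 + ₹141,700 + ₹205,100 = ₹1,147,300
  Less exemption ₹38,000 → base ₹1,109,300
  ₹1,109,300 × 26% = ₹288,418

Ordinary income tax:
  ₹397,000 × 7% = ₹27,790
  ₹272,600 × 18% = ₹49,068
  → ₹76,858
  Less rehabilitation credit ₹33,000 → ₹43,858

Excess of minimum tax over ordinary income tax: ₹288,418 − ₹43,858 = ₹244,560.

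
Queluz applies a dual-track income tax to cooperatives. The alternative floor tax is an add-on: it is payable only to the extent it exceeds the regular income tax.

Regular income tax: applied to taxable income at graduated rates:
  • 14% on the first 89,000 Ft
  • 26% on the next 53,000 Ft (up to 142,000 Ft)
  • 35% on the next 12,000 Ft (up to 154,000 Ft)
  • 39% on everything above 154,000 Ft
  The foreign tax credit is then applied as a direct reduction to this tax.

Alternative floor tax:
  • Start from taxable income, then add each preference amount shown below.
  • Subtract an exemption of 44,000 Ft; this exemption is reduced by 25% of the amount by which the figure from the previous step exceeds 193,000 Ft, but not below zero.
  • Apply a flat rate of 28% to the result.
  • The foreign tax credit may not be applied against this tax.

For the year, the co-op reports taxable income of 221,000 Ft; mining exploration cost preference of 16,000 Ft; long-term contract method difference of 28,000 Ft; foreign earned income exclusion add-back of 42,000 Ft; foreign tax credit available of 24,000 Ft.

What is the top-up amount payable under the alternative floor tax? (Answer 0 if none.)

Alternative floor tax:
  Adjusted income: 221,000 Ft + 16,000 Ft + 28,000 Ft + 42,000 Ft = 307,000 Ft
  Exemption: 44,000 Ft − 25% × (307,000 Ft − 193,000 Ft) = 44,000 Ft − 28,500 Ft = 15,500 Ft
  Base: 307,000 Ft − 15,500 Ft = 291,500 Ft
  291,500 Ft × 28% = 81,620 Ft

Regular income tax:
  89,000 Ft × 14% = 12,460 Ft
  53,000 Ft × 26% = 13,780 Ft
  12,000 Ft × 35% = 4,200 Ft
  67,000 Ft × 39% = 26,130 Ft
  → 56,570 Ft
  Less foreign tax credit 24,000 Ft → 32,570 Ft

Excess of alternative floor tax over regular income tax: 81,620 Ft − 32,570 Ft = 49,050 Ft.

49,050 Ft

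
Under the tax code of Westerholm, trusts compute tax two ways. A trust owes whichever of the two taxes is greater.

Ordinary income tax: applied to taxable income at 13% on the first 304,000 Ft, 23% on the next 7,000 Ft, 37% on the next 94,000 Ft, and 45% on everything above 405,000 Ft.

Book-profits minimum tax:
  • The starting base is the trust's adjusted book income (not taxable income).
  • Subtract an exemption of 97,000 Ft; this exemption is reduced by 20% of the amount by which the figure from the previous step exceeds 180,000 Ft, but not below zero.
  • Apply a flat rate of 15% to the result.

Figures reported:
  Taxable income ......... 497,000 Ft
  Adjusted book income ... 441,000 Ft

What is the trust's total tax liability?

117,310 Ft

Book-profits minimum tax:
  Base (adjusted book income): 441,000 Ft
  Exemption: 97,000 Ft − 20% × (441,000 Ft − 180,000 Ft) = 97,000 Ft − 52,200 Ft = 44,800 Ft
  Base: 441,000 Ft − 44,800 Ft = 396,200 Ft
  396,200 Ft × 15% = 59,430 Ft

Ordinary income tax:
  304,000 Ft × 13% = 39,520 Ft
  7,000 Ft × 23% = 1,610 Ft
  94,000 Ft × 37% = 34,780 Ft
  92,000 Ft × 45% = 41,400 Ft
  → 117,310 Ft

117,310 Ft > 59,430 Ft, so the ordinary income tax governs.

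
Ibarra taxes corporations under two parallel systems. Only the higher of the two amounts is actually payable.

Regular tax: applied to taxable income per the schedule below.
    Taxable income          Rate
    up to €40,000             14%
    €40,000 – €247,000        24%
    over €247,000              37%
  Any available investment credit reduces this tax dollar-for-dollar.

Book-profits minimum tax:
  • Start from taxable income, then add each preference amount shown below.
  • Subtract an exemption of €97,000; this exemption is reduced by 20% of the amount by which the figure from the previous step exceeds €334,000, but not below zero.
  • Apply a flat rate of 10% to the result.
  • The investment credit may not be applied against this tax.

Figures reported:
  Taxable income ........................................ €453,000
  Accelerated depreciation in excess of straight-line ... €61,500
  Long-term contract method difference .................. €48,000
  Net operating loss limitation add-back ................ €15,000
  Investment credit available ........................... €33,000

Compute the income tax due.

Book-profits minimum tax:
  Adjusted income: €453,000 + €61,500 + €48,000 + €15,000 = €577,500
  Exemption: €97,000 − 20% × (€577,500 − €334,000) = €97,000 − €48,700 = €48,300
  Base: €577,500 − €48,300 = €529,200
  €529,200 × 10% = €52,920

Regular tax:
  €40,000 × 14% = €5,600
  €207,000 × 24% = €49,680
  €206,000 × 37% = €76,220
  → €131,500
  Less investment credit €33,000 → €98,500

€98,500 > €52,920, so the regular tax governs.

€98,500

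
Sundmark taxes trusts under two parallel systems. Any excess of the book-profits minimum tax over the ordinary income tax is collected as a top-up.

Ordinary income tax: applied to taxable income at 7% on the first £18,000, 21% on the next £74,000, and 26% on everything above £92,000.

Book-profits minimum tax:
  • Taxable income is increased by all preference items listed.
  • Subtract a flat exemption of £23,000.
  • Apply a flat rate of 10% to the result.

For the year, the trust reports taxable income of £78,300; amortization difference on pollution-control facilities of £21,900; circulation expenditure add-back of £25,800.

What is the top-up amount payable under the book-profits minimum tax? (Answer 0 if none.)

Book-profits minimum tax:
  Adjusted income: £78,300 + £21,900 + £25,800 = £126,000
  Less exemption £23,000 → base £103,000
  £103,000 × 10% = £10,300

Ordinary income tax:
  £18,000 × 7% = £1,260
  £60,300 × 21% = £12,663
  → £13,923

£10,300 ≤ £13,923, so no add-on is due.

£0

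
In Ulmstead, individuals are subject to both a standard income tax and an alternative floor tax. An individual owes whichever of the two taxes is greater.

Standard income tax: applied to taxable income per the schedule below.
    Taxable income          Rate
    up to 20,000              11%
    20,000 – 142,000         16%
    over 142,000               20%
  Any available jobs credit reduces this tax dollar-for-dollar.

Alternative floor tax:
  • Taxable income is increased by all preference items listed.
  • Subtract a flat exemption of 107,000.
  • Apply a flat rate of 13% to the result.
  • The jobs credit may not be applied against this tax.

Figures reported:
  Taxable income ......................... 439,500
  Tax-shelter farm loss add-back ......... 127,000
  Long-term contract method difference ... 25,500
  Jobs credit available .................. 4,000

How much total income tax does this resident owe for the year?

77,220

Standard income tax:
  20,000 × 11% = 2,200
  122,000 × 16% = 19,520
  297,500 × 20% = 59,500
  → 81,220
  Less jobs credit 4,000 → 77,220

Alternative floor tax:
  Adjusted income: 439,500 + 127,000 + 25,500 = 592,000
  Less exemption 107,000 → base 485,000
  485,000 × 13% = 63,050

77,220 > 63,050, so the standard income tax governs.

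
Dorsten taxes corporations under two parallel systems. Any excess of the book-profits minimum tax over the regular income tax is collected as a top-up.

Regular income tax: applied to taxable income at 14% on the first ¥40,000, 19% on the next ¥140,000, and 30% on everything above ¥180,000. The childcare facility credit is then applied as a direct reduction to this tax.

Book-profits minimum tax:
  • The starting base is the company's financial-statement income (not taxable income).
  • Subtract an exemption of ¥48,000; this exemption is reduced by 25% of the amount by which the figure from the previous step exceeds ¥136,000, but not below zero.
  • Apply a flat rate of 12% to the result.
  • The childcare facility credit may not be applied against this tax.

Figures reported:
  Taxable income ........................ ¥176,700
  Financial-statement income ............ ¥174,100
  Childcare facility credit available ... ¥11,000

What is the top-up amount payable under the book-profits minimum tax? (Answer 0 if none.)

Book-profits minimum tax:
  Base (financial-statement income): ¥174,100
  Exemption: ¥48,000 − 25% × (¥174,100 − ¥136,000) = ¥48,000 − ¥9,525 = ¥38,475
  Base: ¥174,100 − ¥38,475 = ¥135,625
  ¥135,625 × 12% = ¥16,275

Regular income tax:
  ¥40,000 × 14% = ¥5,600
  ¥136,700 × 19% = ¥25,973
  → ¥31,573
  Less childcare facility credit ¥11,000 → ¥20,573

¥16,275 ≤ ¥20,573, so no add-on is due.

¥0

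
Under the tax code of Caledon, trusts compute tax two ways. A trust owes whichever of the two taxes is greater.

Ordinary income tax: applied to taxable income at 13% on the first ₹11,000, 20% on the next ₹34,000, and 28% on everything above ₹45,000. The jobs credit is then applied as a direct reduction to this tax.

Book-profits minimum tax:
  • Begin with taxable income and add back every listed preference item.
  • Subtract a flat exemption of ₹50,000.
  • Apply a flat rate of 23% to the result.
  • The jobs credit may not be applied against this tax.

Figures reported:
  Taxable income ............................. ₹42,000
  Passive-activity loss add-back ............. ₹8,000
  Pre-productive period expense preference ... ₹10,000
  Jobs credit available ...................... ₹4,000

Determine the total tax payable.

Book-profits minimum tax:
  Adjusted income: ₹42,000 + ₹8,000 + ₹10,000 = ₹60,000
  Less exemption ₹50,000 → base ₹10,000
  ₹10,000 × 23% = ₹2,300

Ordinary income tax:
  ₹11,000 × 13% = ₹1,430
  ₹31,000 × 20% = ₹6,200
  → ₹7,630
  Less jobs credit ₹4,000 → ₹3,630

₹3,630 > ₹2,300, so the ordinary income tax governs.

₹3,630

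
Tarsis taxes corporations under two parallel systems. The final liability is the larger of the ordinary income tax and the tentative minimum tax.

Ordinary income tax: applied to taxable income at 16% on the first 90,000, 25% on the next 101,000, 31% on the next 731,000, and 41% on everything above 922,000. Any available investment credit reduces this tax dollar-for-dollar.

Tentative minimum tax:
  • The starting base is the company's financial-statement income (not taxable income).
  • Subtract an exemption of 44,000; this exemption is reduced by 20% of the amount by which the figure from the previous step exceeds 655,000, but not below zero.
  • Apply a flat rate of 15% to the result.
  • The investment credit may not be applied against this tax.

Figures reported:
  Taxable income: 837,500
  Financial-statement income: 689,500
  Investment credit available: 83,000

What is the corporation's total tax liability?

Ordinary income tax:
  90,000 × 16% = 14,400
  101,000 × 25% = 25,250
  646,500 × 31% = 200,415
  → 240,065
  Less investment credit 83,000 → 157,065

Tentative minimum tax:
  Base (financial-statement income): 689,500
  Exemption: 44,000 − 20% × (689,500 − 655,000) = 44,000 − 6,900 = 37,100
  Base: 689,500 − 37,100 = 652,400
  652,400 × 15% = 97,860

157,065 > 97,860, so the ordinary income tax governs.

157,065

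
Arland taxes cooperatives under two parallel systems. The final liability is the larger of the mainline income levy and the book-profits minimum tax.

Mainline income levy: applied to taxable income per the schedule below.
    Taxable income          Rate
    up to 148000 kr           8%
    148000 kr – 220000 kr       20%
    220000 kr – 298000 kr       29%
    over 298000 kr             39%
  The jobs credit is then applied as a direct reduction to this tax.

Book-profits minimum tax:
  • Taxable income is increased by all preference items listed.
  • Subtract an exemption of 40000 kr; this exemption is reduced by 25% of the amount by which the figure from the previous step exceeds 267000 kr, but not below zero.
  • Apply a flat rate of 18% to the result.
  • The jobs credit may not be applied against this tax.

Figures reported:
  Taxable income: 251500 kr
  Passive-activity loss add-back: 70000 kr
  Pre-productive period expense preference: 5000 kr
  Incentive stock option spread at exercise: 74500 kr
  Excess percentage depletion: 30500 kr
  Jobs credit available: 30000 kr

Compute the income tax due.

77670 kr

Book-profits minimum tax:
  Adjusted income: 251500 kr + 70000 kr + 5000 kr + 74500 kr + 30500 kr = 431500 kr
  Exemption: 25% × (431500 kr − 267000 kr) = 41125 kr ≥ 40000 kr, so the exemption is fully phased out
  Base: 431500 kr − 0 kr = 431500 kr
  431500 kr × 18% = 77670 kr

Mainline income levy:
  148000 kr × 8% = 11840 kr
  72000 kr × 20% = 14400 kr
  31500 kr × 29% = 9135 kr
  → 35375 kr
  Less jobs credit 30000 kr → 5375 kr

77670 kr > 5375 kr, so the book-profits minimum tax is the binding amount.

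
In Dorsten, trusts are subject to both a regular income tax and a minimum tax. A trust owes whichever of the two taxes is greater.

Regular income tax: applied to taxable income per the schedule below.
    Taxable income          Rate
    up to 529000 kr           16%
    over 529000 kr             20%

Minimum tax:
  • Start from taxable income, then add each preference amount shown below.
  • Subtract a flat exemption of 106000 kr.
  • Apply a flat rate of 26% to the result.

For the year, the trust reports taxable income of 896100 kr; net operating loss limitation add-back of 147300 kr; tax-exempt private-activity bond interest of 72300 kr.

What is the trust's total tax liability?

Regular income tax:
  529000 kr × 16% = 84640 kr
  367100 kr × 20% = 73420 kr
  → 158060 kr

Minimum tax:
  Adjusted income: 896100 kr + 147300 kr + 72300 kr = 1115700 kr
  Less exemption 106000 kr → base 1009700 kr
  1009700 kr × 26% = 262522 kr

262522 kr > 158060 kr, so the minimum tax is the binding amount.

262522 kr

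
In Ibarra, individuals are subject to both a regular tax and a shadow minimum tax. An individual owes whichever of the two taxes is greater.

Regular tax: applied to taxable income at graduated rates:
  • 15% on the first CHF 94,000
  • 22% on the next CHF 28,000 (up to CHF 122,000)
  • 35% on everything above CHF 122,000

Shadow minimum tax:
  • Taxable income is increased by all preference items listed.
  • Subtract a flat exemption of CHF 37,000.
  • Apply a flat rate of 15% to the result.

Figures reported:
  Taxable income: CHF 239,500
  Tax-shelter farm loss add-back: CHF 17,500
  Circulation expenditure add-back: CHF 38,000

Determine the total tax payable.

CHF 61,385

Regular tax:
  CHF 94,000 × 15% = CHF 14,100
  CHF 28,000 × 22% = CHF 6,160
  CHF 117,500 × 35% = CHF 41,125
  → CHF 61,385

Shadow minimum tax:
  Adjusted income: CHF 239,500 + CHF 17,500 + CHF 38,000 = CHF 295,000
  Less exemption CHF 37,000 → base CHF 258,000
  CHF 258,000 × 15% = CHF 38,700

CHF 61,385 > CHF 38,700, so the regular tax governs.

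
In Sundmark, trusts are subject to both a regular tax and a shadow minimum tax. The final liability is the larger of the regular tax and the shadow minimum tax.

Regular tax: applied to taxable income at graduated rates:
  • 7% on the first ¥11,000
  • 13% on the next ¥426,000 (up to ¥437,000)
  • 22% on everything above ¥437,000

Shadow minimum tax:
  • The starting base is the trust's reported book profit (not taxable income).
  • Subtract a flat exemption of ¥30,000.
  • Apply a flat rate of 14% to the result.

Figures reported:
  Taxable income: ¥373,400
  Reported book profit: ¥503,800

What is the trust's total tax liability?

¥66,332

Regular tax:
  ¥11,000 × 7% = ¥770
  ¥362,400 × 13% = ¥47,112
  → ¥47,882

Shadow minimum tax:
  Base (reported book profit): ¥503,800
  Less exemption ¥30,000 → base ¥473,800
  ¥473,800 × 14% = ¥66,332

¥66,332 > ¥47,882, so the shadow minimum tax is the binding amount.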